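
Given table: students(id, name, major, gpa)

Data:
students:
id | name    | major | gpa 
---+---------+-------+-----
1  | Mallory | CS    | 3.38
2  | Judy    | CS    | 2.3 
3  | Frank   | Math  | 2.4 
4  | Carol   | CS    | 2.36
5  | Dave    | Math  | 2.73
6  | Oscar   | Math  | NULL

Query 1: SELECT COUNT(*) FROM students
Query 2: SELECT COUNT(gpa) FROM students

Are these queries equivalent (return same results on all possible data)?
No, not equivalent

Query 1 returns: [(6,)]
Query 2 returns: [(5,)]

Reason: COUNT(*) includes NULLs, COUNT(column) excludes them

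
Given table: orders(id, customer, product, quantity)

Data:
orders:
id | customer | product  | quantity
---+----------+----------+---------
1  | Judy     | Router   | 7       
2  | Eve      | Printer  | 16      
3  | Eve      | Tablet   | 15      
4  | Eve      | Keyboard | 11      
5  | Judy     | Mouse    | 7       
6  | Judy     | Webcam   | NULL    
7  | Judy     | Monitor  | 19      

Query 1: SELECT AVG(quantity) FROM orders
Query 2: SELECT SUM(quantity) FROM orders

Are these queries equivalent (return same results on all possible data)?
No, not equivalent

Query 1 returns: [(12.5,)]
Query 2 returns: [(75,)]

Reason: AVG vs SUM give different aggregate values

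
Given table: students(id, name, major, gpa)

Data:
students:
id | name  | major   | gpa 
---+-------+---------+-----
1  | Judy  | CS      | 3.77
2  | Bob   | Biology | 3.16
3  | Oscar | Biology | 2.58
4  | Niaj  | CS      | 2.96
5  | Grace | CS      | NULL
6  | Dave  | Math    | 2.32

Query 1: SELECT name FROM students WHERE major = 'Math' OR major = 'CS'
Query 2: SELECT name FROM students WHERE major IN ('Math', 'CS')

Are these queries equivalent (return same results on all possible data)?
Yes, equivalent

Both queries return: [('Dave',), ('Grace',), ('Judy',), ('Niaj',)]

Reason: OR vs IN are equivalent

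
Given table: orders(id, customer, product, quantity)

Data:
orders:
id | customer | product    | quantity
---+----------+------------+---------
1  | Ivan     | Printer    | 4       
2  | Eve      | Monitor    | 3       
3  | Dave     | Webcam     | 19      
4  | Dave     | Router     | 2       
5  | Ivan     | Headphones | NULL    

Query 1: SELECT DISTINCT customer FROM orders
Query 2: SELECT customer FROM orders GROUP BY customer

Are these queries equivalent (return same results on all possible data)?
Yes, equivalent

Both queries return: [('Dave',), ('Eve',), ('Ivan',)]

Reason: Both get unique customers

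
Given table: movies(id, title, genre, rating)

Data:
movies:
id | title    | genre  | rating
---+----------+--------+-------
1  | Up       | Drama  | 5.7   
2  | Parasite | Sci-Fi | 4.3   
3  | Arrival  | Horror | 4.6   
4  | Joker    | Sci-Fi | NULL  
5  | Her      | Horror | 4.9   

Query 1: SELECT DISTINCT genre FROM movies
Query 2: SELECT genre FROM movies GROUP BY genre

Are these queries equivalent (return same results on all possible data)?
Yes, equivalent

Both queries return: [('Drama',), ('Horror',), ('Sci-Fi',)]

Reason: Both get unique genres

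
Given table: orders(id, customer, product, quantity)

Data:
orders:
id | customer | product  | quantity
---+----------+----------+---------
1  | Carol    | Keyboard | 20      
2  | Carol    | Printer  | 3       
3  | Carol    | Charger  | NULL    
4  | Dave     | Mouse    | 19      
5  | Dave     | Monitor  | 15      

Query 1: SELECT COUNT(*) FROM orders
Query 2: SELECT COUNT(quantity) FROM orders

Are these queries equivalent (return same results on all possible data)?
No, not equivalent

Query 1 returns: [(5,)]
Query 2 returns: [(4,)]

Reason: COUNT(*) includes NULLs, COUNT(column) excludes them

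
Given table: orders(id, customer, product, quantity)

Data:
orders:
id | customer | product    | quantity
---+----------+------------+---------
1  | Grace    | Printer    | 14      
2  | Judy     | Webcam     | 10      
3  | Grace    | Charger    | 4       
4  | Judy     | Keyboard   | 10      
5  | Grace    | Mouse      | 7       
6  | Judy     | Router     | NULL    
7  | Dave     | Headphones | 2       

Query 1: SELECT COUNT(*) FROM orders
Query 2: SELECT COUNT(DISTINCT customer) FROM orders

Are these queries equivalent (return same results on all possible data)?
No, not equivalent

Query 1 returns: [(7,)]
Query 2 returns: [(3,)]

Reason: COUNT(*) counts rows, COUNT(DISTINCT customer) counts unique customers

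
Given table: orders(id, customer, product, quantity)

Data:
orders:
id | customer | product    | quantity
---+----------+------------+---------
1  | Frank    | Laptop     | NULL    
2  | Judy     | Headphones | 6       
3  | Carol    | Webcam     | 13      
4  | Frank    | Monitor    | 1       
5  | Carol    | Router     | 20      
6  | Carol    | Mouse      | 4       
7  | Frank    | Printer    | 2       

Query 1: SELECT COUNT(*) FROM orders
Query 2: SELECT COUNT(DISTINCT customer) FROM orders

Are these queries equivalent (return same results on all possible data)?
No, not equivalent

Query 1 returns: [(7,)]
Query 2 returns: [(3,)]

Reason: COUNT(*) counts rows, COUNT(DISTINCT customer) counts unique customers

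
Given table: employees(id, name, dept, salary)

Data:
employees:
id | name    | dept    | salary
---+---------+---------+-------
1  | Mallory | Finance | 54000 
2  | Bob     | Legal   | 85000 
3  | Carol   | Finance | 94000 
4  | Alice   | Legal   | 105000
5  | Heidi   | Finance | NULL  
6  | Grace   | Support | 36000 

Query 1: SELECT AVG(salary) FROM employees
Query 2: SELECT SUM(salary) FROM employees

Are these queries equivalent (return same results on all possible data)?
No, not equivalent

Query 1 returns: [(74800.0,)]
Query 2 returns: [(374000,)]

Reason: AVG vs SUM give different aggregate values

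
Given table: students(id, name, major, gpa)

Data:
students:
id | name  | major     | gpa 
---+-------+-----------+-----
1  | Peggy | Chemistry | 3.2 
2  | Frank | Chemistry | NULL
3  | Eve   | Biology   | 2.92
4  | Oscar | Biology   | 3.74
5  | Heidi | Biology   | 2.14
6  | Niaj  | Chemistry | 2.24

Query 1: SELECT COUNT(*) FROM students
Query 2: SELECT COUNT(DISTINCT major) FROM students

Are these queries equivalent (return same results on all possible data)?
No, not equivalent

Query 1 returns: [(6,)]
Query 2 returns: [(2,)]

Reason: COUNT(*) counts rows, COUNT(DISTINCT major) counts unique majors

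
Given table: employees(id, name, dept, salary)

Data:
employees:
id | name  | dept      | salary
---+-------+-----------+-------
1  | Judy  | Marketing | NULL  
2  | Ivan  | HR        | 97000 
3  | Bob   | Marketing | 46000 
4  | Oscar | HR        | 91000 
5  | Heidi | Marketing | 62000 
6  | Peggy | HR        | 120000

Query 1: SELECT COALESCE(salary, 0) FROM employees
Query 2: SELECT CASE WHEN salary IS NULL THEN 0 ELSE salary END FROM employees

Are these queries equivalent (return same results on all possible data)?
Yes, equivalent

Both queries return: [(0,), (46000,), (62000,), (91000,), (97000,), (120000,)]

Reason: COALESCE vs CASE for NULL handling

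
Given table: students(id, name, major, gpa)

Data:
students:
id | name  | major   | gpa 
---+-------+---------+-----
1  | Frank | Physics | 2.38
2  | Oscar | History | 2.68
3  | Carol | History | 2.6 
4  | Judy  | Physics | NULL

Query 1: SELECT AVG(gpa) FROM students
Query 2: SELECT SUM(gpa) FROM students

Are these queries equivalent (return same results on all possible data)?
No, not equivalent

Query 1 returns: [(2.5533333333333332,)]
Query 2 returns: [(7.66,)]

Reason: AVG vs SUM give different aggregate values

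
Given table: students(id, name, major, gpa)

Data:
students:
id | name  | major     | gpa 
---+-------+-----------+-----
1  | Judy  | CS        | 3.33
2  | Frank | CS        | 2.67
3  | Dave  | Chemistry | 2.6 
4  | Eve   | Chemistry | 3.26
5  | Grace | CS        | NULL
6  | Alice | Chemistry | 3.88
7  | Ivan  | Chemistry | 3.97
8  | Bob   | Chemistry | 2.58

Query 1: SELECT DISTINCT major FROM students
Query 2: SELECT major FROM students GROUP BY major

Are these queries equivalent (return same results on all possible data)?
Yes, equivalent

Both queries return: [('CS',), ('Chemistry',)]

Reason: Both get unique majors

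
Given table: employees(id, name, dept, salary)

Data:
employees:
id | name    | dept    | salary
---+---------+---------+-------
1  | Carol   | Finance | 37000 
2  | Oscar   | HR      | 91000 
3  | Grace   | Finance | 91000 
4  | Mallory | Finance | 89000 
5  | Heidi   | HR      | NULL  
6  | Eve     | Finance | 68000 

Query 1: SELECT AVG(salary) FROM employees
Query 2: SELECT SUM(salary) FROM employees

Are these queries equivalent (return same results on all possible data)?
No, not equivalent

Query 1 returns: [(75200.0,)]
Query 2 returns: [(376000,)]

Reason: AVG vs SUM give different aggregate values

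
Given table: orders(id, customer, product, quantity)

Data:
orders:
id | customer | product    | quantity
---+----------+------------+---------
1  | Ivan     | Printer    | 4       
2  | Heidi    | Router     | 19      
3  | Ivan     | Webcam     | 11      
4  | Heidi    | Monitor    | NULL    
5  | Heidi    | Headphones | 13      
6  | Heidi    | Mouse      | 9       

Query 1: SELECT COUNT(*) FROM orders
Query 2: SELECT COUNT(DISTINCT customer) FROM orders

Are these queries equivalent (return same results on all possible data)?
No, not equivalent

Query 1 returns: [(6,)]
Query 2 returns: [(2,)]

Reason: COUNT(*) counts rows, COUNT(DISTINCT customer) counts unique customers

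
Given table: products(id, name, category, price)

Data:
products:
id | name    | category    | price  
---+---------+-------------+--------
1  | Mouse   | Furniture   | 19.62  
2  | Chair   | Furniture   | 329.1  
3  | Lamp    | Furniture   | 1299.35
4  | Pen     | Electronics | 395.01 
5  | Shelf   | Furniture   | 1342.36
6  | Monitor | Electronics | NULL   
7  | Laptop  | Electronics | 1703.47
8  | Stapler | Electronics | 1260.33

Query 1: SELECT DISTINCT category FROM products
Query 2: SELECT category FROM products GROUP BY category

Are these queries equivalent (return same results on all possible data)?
Yes, equivalent

Both queries return: [('Electronics',), ('Furniture',)]

Reason: Both get unique categorys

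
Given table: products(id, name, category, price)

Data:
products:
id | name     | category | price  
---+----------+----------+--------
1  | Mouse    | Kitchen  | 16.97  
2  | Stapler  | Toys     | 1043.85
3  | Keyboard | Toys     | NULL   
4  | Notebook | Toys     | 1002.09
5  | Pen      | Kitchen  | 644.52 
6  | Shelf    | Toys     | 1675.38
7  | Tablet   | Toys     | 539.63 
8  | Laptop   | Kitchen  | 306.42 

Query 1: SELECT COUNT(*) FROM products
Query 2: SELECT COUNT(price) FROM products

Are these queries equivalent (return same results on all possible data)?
No, not equivalent

Query 1 returns: [(8,)]
Query 2 returns: [(7,)]

Reason: COUNT(*) includes NULLs, COUNT(column) excludes them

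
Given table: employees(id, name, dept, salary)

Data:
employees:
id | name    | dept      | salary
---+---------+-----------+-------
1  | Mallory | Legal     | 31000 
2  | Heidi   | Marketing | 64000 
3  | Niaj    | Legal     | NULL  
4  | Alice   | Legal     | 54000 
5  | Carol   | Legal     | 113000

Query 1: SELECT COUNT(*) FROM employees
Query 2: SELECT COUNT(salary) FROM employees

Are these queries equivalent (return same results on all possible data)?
No, not equivalent

Query 1 returns: [(5,)]
Query 2 returns: [(4,)]

Reason: COUNT(*) includes NULLs, COUNT(column) excludes them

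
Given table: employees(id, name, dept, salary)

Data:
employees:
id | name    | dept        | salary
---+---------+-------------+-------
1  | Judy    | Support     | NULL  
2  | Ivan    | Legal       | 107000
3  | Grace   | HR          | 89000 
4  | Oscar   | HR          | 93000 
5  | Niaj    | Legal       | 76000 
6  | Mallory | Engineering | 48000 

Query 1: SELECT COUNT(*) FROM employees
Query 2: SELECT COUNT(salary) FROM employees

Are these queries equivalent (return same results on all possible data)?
No, not equivalent

Query 1 returns: [(6,)]
Query 2 returns: [(5,)]

Reason: COUNT(*) includes NULLs, COUNT(column) excludes them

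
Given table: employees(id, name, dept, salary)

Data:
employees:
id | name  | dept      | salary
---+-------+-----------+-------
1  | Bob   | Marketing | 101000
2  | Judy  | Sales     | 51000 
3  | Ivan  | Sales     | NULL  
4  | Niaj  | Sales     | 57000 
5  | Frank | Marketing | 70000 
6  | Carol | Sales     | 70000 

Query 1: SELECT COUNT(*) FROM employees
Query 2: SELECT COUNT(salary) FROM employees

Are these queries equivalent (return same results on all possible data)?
No, not equivalent

Query 1 returns: [(6,)]
Query 2 returns: [(5,)]

Reason: COUNT(*) includes NULLs, COUNT(column) excludes them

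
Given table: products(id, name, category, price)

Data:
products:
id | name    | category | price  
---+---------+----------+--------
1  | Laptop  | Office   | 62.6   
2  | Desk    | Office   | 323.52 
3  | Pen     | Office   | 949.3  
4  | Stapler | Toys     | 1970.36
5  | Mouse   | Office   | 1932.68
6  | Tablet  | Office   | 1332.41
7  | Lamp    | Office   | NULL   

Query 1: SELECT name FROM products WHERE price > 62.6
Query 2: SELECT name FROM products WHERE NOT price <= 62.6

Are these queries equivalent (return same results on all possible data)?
Yes, equivalent

Both queries return: [('Desk',), ('Mouse',), ('Pen',), ('Stapler',), ('Tablet',)]

Reason: Both filter price > 62.6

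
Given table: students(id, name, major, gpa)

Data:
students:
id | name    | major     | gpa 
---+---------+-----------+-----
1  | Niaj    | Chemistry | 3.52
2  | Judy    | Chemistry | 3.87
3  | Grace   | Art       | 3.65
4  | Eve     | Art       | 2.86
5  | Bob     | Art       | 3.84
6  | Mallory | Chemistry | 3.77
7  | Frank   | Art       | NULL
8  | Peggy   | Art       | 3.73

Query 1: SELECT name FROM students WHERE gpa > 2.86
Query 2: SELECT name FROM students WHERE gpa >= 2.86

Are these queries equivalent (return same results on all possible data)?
No, not equivalent

Query 1 returns: [('Niaj',), ('Judy',), ('Grace',), ('Bob',), ('Mallory',), ('Peggy',)]
Query 2 returns: [('Niaj',), ('Judy',), ('Grace',), ('Eve',), ('Bob',), ('Mallory',), ('Peggy',)]

Reason: > vs >= gives different results when gpa = 2.86 exists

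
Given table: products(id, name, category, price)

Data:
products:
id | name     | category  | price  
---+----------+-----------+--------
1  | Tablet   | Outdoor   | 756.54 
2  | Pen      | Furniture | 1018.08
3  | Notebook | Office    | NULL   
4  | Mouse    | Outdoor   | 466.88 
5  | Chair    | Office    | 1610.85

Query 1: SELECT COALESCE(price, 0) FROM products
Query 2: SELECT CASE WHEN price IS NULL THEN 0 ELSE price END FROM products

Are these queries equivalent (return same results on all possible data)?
Yes, equivalent

Both queries return: [(0,), (466.88,), (756.54,), (1018.08,), (1610.85,)]

Reason: COALESCE vs CASE for NULL handling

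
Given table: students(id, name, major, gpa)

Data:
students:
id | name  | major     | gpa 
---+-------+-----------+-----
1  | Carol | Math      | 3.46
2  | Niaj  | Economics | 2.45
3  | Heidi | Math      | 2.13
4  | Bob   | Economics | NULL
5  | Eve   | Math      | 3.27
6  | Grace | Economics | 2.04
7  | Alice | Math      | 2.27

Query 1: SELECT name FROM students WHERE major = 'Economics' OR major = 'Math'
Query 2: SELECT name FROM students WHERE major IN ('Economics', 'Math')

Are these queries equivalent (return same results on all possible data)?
Yes, equivalent

Both queries return: [('Alice',), ('Bob',), ('Carol',), ('Eve',), ('Grace',), ('Heidi',), ('Niaj',)]

Reason: OR vs IN are equivalent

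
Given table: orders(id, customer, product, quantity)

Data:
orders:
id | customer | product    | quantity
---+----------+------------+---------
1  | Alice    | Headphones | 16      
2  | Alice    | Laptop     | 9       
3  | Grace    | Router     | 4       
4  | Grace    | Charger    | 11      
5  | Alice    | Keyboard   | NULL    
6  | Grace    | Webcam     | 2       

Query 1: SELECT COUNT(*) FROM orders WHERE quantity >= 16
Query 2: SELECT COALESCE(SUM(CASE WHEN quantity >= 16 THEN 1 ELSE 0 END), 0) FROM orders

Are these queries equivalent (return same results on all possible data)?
Yes, equivalent

Both queries return: [(1,)]

Reason: COUNT with WHERE vs conditional SUM (COALESCE handles empty-table NULL)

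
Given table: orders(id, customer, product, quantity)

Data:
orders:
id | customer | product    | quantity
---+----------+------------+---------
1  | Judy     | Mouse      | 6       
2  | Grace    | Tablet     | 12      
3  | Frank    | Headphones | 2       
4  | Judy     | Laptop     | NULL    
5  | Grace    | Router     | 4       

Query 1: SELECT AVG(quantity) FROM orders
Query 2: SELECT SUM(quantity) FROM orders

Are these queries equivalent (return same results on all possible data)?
No, not equivalent

Query 1 returns: [(6.0,)]
Query 2 returns: [(24,)]

Reason: AVG vs SUM give different aggregate values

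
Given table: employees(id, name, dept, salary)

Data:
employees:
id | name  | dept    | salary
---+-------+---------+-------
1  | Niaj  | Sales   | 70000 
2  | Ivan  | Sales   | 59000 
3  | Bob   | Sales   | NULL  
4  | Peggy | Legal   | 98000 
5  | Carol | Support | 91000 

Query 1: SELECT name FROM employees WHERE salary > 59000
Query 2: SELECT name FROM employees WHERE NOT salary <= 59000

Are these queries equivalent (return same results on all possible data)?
Yes, equivalent

Both queries return: [('Carol',), ('Niaj',), ('Peggy',)]

Reason: Both filter salary > 59000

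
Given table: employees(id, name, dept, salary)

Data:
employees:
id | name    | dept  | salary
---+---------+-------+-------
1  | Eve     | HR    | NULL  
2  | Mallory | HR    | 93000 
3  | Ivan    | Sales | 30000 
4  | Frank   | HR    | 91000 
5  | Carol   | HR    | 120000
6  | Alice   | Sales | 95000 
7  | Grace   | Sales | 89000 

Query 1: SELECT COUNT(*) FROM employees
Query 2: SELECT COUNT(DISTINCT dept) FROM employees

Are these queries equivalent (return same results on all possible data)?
No, not equivalent

Query 1 returns: [(7,)]
Query 2 returns: [(2,)]

Reason: COUNT(*) counts rows, COUNT(DISTINCT dept) counts unique depts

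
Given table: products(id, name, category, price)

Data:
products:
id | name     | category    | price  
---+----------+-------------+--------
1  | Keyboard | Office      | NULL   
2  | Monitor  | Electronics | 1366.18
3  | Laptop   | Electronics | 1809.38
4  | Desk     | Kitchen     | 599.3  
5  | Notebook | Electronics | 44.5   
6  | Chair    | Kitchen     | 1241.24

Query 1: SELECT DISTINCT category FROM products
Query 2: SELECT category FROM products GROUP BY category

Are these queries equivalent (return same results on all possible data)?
Yes, equivalent

Both queries return: [('Electronics',), ('Kitchen',), ('Office',)]

Reason: Both get unique categorys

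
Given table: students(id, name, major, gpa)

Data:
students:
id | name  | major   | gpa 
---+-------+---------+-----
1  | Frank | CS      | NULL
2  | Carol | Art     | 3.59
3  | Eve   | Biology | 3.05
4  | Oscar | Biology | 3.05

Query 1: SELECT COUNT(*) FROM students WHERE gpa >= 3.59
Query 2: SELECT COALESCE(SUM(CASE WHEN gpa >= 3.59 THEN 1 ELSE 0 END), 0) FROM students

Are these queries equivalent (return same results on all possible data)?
Yes, equivalent

Both queries return: [(1,)]

Reason: COUNT with WHERE vs conditional SUM (COALESCE handles empty-table NULL)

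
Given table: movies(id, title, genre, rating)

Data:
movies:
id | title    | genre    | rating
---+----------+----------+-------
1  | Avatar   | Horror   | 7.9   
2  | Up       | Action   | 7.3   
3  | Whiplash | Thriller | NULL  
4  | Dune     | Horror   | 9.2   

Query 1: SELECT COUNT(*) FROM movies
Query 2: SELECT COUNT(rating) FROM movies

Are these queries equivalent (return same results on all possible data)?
No, not equivalent

Query 1 returns: [(4,)]
Query 2 returns: [(3,)]

Reason: COUNT(*) includes NULLs, COUNT(column) excludes them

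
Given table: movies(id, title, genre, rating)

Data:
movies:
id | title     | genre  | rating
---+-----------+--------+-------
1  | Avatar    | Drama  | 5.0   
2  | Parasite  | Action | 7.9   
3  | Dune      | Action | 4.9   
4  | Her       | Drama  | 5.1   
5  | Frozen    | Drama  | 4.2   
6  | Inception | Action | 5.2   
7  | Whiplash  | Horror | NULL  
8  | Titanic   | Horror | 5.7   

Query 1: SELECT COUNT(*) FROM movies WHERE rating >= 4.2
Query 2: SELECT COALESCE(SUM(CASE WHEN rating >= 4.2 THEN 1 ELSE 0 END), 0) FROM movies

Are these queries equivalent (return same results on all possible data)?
Yes, equivalent

Both queries return: [(7,)]

Reason: COUNT with WHERE vs conditional SUM (COALESCE handles empty-table NULL)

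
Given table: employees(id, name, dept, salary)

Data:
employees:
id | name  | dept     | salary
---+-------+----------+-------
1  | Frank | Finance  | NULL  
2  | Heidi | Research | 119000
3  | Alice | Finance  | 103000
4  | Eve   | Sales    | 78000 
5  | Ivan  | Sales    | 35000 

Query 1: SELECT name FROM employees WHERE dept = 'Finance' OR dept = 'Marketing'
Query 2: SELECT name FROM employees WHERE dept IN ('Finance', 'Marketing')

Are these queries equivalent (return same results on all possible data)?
Yes, equivalent

Both queries return: [('Alice',), ('Frank',)]

Reason: OR vs IN are equivalent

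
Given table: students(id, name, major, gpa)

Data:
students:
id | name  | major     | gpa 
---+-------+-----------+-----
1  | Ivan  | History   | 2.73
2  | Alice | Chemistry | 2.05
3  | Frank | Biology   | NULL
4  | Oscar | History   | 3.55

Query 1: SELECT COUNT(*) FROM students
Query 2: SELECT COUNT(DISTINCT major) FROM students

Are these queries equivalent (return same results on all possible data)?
No, not equivalent

Query 1 returns: [(4,)]
Query 2 returns: [(3,)]

Reason: COUNT(*) counts rows, COUNT(DISTINCT major) counts unique majors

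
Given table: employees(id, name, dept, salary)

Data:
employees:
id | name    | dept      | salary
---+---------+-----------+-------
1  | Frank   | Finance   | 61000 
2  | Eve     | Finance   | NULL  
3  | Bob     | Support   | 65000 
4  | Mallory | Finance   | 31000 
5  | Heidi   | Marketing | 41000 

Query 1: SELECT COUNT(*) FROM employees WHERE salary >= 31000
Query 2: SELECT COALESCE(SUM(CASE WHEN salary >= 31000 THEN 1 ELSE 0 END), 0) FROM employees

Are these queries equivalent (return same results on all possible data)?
Yes, equivalent

Both queries return: [(4,)]

Reason: COUNT with WHERE vs conditional SUM (COALESCE handles empty-table NULL)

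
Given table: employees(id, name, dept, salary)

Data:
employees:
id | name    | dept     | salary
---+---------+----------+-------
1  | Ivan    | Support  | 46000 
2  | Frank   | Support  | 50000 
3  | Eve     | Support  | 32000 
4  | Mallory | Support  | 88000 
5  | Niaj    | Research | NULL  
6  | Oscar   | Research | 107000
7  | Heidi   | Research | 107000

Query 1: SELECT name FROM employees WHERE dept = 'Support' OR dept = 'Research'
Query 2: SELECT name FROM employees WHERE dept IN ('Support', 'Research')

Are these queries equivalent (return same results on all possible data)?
Yes, equivalent

Both queries return: [('Eve',), ('Frank',), ('Heidi',), ('Ivan',), ('Mallory',), ('Niaj',), ('Oscar',)]

Reason: OR vs IN are equivalent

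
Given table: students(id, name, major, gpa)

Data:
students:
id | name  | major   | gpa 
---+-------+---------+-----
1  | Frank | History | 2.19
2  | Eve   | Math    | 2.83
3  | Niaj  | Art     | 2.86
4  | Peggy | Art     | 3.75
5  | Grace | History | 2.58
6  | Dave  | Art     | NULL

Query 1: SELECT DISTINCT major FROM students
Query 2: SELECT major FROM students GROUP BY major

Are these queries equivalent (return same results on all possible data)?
Yes, equivalent

Both queries return: [('Art',), ('History',), ('Math',)]

Reason: Both get unique majors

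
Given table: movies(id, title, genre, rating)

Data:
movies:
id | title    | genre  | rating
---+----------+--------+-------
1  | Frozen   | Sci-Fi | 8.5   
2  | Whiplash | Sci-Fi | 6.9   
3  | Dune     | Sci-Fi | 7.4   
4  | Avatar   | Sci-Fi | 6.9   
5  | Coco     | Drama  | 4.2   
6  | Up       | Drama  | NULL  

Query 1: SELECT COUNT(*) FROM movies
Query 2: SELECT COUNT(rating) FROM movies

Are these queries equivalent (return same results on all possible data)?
No, not equivalent

Query 1 returns: [(6,)]
Query 2 returns: [(5,)]

Reason: COUNT(*) includes NULLs, COUNT(column) excludes them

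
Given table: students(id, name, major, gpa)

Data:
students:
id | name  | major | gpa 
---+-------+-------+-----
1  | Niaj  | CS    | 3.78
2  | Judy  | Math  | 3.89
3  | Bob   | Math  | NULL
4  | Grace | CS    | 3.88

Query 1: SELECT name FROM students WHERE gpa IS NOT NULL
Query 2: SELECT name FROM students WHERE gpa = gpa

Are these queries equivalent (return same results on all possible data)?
Yes, equivalent

Both queries return: [('Grace',), ('Judy',), ('Niaj',)]

Reason: IS NOT NULL vs self-equality (both exclude NULLs)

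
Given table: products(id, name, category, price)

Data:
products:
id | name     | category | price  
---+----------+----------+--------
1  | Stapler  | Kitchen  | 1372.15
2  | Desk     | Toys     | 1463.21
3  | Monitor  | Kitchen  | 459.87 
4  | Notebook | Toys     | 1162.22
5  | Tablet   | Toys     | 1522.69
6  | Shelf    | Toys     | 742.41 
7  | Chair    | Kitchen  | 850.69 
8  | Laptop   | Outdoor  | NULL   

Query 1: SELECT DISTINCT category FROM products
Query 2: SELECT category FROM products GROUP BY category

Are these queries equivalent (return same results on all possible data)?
Yes, equivalent

Both queries return: [('Kitchen',), ('Outdoor',), ('Toys',)]

Reason: Both get unique categorys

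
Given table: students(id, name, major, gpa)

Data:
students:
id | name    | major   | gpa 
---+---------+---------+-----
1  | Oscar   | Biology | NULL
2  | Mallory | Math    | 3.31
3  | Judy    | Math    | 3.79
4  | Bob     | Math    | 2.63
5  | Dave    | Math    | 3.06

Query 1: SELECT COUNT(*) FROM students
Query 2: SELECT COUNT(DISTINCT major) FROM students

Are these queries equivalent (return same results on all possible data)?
No, not equivalent

Query 1 returns: [(5,)]
Query 2 returns: [(2,)]

Reason: COUNT(*) counts rows, COUNT(DISTINCT major) counts unique majors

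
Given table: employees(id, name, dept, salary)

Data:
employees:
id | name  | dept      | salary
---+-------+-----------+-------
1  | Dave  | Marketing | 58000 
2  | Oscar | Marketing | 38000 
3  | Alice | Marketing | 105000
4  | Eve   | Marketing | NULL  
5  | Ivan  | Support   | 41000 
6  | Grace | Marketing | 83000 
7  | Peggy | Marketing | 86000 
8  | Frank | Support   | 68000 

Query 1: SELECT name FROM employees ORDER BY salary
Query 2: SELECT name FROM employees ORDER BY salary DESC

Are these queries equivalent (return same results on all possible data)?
No, not equivalent

Query 1 returns: [('Eve',), ('Oscar',), ('Ivan',), ('Dave',), ('Frank',), ('Grace',), ('Peggy',), ('Alice',)]
Query 2 returns: [('Alice',), ('Peggy',), ('Grace',), ('Frank',), ('Dave',), ('Ivan',), ('Oscar',), ('Eve',)]

Reason: ASC vs DESC gives opposite ordering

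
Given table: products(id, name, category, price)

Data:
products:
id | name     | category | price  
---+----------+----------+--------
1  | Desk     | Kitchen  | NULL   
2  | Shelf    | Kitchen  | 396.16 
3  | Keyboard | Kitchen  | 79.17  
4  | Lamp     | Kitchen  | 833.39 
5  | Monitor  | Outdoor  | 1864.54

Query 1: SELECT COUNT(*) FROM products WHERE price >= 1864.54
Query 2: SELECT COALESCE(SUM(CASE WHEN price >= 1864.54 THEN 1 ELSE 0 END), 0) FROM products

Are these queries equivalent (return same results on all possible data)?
Yes, equivalent

Both queries return: [(1,)]

Reason: COUNT with WHERE vs conditional SUM (COALESCE handles empty-table NULL)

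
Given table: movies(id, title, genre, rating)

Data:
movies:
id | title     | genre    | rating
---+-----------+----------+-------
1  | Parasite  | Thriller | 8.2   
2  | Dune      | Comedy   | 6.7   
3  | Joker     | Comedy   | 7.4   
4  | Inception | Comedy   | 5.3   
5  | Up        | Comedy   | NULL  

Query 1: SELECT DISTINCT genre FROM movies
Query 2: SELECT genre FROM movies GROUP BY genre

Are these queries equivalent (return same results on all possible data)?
Yes, equivalent

Both queries return: [('Comedy',), ('Thriller',)]

Reason: Both get unique genres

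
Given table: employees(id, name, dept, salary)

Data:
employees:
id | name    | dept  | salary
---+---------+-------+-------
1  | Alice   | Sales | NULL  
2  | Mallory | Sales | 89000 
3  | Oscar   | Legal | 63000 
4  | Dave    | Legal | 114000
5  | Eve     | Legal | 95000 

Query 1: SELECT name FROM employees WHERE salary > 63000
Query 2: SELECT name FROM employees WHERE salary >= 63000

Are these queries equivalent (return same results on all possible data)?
No, not equivalent

Query 1 returns: [('Mallory',), ('Dave',), ('Eve',)]
Query 2 returns: [('Mallory',), ('Oscar',), ('Dave',), ('Eve',)]

Reason: > vs >= gives different results when salary = 63000 exists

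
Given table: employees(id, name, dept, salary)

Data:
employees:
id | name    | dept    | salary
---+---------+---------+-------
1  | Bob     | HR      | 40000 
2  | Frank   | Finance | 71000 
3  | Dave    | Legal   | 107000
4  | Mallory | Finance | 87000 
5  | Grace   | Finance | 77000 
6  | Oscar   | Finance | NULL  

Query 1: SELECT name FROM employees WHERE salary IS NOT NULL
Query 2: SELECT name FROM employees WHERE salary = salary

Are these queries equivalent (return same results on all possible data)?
Yes, equivalent

Both queries return: [('Bob',), ('Dave',), ('Frank',), ('Grace',), ('Mallory',)]

Reason: IS NOT NULL vs self-equality (both exclude NULLs)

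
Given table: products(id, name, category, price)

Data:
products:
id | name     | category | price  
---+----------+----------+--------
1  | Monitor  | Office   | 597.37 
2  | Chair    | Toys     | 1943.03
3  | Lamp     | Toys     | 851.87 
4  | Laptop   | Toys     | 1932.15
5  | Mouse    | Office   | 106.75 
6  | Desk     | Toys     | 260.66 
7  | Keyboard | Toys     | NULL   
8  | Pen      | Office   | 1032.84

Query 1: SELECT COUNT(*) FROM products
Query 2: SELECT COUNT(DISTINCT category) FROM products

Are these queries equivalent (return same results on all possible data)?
No, not equivalent

Query 1 returns: [(8,)]
Query 2 returns: [(2,)]

Reason: COUNT(*) counts rows, COUNT(DISTINCT category) counts unique categorys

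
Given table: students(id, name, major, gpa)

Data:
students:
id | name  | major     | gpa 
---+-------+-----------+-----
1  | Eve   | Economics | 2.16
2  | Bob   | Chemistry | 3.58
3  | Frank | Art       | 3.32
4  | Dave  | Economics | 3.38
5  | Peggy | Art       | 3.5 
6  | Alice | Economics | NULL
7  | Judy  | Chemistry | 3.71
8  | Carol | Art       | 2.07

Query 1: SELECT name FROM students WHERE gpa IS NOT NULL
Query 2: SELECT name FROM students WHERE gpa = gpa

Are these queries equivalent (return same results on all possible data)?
Yes, equivalent

Both queries return: [('Bob',), ('Carol',), ('Dave',), ('Eve',), ('Frank',), ('Judy',), ('Peggy',)]

Reason: IS NOT NULL vs self-equality (both exclude NULLs)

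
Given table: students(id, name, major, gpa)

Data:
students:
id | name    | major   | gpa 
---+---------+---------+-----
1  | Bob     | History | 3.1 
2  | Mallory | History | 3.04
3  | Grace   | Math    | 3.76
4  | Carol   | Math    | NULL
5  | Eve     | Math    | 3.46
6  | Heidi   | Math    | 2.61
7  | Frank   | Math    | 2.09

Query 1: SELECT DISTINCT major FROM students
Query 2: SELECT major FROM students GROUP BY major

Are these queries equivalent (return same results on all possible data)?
Yes, equivalent

Both queries return: [('History',), ('Math',)]

Reason: Both get unique majors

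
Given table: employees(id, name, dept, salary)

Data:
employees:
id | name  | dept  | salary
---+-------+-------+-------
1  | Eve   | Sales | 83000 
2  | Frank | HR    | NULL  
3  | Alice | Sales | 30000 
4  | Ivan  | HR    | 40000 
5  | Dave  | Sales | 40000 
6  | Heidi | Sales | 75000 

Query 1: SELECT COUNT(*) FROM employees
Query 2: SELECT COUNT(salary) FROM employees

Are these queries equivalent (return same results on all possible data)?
No, not equivalent

Query 1 returns: [(6,)]
Query 2 returns: [(5,)]

Reason: COUNT(*) includes NULLs, COUNT(column) excludes them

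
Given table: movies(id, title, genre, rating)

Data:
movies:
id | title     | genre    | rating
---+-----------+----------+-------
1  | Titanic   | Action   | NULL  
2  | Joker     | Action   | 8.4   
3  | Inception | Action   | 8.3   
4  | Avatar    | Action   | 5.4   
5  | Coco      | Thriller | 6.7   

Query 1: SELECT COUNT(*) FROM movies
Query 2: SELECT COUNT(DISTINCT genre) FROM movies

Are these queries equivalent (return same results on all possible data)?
No, not equivalent

Query 1 returns: [(5,)]
Query 2 returns: [(2,)]

Reason: COUNT(*) counts rows, COUNT(DISTINCT genre) counts unique genres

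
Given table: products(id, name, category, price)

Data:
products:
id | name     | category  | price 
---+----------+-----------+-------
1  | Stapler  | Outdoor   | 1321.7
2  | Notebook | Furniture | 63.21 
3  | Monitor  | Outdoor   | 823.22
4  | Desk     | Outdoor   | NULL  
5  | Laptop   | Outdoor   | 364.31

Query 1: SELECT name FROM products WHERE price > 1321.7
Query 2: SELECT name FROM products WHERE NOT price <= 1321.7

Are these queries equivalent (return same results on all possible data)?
Yes, equivalent

Both queries return: []

Reason: Both filter price > 1321.7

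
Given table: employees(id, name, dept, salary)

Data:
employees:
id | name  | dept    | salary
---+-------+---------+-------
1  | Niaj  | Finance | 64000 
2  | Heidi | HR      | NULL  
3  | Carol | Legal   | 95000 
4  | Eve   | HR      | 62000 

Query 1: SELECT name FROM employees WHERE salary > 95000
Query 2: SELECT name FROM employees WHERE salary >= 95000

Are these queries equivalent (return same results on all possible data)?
No, not equivalent

Query 1 returns: []
Query 2 returns: [('Carol',)]

Reason: > vs >= gives different results when salary = 95000 exists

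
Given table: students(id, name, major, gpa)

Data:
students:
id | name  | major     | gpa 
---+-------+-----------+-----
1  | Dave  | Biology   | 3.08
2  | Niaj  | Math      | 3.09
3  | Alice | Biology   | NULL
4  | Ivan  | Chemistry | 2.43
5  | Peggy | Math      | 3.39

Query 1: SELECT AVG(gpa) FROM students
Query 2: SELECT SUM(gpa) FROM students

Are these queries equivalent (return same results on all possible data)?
No, not equivalent

Query 1 returns: [(2.9975,)]
Query 2 returns: [(11.99,)]

Reason: AVG vs SUM give different aggregate values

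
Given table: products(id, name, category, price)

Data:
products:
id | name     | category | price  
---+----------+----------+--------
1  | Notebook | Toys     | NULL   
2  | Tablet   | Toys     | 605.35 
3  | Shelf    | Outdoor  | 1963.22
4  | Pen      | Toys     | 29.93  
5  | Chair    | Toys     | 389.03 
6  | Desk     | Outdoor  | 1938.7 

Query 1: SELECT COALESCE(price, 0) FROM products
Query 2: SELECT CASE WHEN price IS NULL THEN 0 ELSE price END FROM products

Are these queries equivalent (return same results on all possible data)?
Yes, equivalent

Both queries return: [(0,), (29.93,), (389.03,), (605.35,), (1938.7,), (1963.22,)]

Reason: COALESCE vs CASE for NULL handling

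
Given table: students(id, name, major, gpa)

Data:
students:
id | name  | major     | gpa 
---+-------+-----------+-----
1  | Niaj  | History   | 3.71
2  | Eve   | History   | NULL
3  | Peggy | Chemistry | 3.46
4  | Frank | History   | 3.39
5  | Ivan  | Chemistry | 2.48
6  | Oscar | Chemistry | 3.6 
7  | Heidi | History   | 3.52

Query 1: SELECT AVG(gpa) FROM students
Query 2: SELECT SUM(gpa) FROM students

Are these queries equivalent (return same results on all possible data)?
No, not equivalent

Query 1 returns: [(3.36,)]
Query 2 returns: [(20.16,)]

Reason: AVG vs SUM give different aggregate values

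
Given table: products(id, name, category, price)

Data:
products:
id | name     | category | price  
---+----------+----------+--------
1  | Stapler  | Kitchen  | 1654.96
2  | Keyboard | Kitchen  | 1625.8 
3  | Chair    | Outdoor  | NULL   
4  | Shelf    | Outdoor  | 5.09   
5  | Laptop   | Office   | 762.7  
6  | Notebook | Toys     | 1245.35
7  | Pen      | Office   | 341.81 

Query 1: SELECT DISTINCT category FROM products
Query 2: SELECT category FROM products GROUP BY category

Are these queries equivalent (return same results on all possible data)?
Yes, equivalent

Both queries return: [('Kitchen',), ('Office',), ('Outdoor',), ('Toys',)]

Reason: Both get unique categorys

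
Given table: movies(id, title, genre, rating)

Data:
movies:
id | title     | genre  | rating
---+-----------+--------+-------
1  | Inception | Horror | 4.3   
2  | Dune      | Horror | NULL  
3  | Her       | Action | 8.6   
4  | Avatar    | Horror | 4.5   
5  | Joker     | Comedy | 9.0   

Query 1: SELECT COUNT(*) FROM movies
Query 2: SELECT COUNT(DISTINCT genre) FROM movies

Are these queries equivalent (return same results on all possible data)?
No, not equivalent

Query 1 returns: [(5,)]
Query 2 returns: [(3,)]

Reason: COUNT(*) counts rows, COUNT(DISTINCT genre) counts unique genres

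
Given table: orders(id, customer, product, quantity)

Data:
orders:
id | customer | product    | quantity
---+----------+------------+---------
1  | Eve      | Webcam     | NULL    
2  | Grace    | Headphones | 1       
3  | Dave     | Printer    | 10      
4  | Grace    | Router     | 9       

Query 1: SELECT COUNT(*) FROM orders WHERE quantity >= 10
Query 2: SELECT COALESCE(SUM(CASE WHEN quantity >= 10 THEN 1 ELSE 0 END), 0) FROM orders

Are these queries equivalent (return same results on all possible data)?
Yes, equivalent

Both queries return: [(1,)]

Reason: COUNT with WHERE vs conditional SUM (COALESCE handles empty-table NULL)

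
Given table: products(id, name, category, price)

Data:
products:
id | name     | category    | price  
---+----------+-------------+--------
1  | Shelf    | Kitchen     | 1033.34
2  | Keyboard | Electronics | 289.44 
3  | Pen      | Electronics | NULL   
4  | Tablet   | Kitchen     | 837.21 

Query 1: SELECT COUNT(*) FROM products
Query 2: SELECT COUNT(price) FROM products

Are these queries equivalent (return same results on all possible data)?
No, not equivalent

Query 1 returns: [(4,)]
Query 2 returns: [(3,)]

Reason: COUNT(*) includes NULLs, COUNT(column) excludes them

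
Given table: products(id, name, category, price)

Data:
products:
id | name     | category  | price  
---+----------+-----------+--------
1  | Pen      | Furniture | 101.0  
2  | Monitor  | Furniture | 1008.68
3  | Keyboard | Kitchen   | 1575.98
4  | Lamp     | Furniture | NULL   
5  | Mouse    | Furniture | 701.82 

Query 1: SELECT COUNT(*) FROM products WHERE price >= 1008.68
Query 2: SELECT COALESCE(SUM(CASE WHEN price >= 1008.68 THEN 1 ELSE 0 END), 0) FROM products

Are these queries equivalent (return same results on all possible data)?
Yes, equivalent

Both queries return: [(2,)]

Reason: COUNT with WHERE vs conditional SUM (COALESCE handles empty-table NULL)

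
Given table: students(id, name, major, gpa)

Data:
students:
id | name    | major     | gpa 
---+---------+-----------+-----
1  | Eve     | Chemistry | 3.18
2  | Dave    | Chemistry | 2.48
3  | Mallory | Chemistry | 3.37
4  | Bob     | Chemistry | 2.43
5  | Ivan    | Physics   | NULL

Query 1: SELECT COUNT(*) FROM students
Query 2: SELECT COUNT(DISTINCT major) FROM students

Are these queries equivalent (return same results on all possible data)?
No, not equivalent

Query 1 returns: [(5,)]
Query 2 returns: [(2,)]

Reason: COUNT(*) counts rows, COUNT(DISTINCT major) counts unique majors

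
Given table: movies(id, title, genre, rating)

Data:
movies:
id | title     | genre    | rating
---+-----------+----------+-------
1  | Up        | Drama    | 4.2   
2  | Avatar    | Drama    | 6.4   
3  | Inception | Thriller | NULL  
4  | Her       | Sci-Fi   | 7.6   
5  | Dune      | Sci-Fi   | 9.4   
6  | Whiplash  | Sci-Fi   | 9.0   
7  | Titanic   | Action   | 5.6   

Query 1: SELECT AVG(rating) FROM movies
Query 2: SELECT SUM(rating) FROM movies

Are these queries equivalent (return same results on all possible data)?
No, not equivalent

Query 1 returns: [(7.033333333333334,)]
Query 2 returns: [(42.2,)]

Reason: AVG vs SUM give different aggregate values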